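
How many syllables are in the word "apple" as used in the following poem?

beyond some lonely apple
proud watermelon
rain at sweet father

"apple" has 2 syllables.

2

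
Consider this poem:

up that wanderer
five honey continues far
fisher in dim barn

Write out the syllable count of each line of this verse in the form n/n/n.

Line 1: up(1) + that(1) + wanderer(3) = 5
Line 2: five(1) + honey(2) + continues(3) + far(1) = 7
Line 3: fisher(2) + in(1) + dim(1) + barn(1) = 5

5/7/5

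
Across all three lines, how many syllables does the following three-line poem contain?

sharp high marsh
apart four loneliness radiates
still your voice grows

Line 1: sharp (1), high (1), marsh (1) → 3
Line 2: apart (2), four (1), loneliness (3), radiates (3) → 9
Line 3: still (1), your (1), voice (1), grows (1) → 4
Total: 3 + 9 + 4 = 16

16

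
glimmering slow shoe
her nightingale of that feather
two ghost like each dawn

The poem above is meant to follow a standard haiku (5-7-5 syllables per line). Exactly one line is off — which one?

The second line

Line 1: glimmering(3) + slow(1) + shoe(1) = 5 ✓
Line 2: her(1) + nightingale(3) + of(1) + that(1) + feather(2) = 8 (expected 7)
Line 3: two(1) + ghost(1) + like(1) + each(1) + dawn(1) = 5 ✓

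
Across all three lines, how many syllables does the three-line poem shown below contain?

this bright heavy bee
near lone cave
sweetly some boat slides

13

Line 1: this(1) + bright(1) + heavy(2) + bee(1) = 5
Line 2: near(1) + lone(1) + cave(1) = 3
Line 3: sweetly(2) + some(1) + boat(1) + slides(1) = 5
Total: 5 + 3 + 5 = 13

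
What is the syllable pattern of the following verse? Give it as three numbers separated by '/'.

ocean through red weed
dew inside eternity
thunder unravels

Line 1: ocean(2) + through(1) + red(1) + weed(1) = 5
Line 2: dew(1) + inside(2) + eternity(4) = 7
Line 3: thunder(2) + unravels(3) = 5

5/7/5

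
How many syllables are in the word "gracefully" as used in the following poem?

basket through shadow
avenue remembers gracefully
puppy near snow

3

"gracefully" has 3 syllables.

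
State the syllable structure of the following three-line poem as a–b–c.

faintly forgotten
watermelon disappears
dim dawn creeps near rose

Line 1: "faintly forgotten": 2+3 = 5
Line 2: "watermelon disappears": 4+3 = 7
Line 3: "dim dawn creeps near rose": 1+1+1+1+1 = 5

5–7–5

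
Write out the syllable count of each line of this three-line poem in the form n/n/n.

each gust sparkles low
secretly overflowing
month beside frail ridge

5/7/5

Line 1: each(1) + gust(1) + sparkles(2) + low(1) = 5
Line 2: secretly(3) + overflowing(4) = 7
Line 3: month(1) + beside(2) + frail(1) + ridge(1) = 5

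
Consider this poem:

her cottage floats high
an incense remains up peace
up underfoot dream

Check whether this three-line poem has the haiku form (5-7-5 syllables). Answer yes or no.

Line 1: her (1), cottage (2), floats (1), high (1) → 5 ✓
Line 2: an (1), incense (2), remains (2), up (1), peace (1) → 7 ✓
Line 3: up (1), underfoot (3), dream (1) → 5 ✓

Yes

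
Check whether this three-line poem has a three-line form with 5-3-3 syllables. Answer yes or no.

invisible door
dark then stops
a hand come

Yes

Line 1: invisible(4) + door(1) = 5 ✓
Line 2: dark(1) + then(1) + stops(1) = 3 ✓
Line 3: a(1) + hand(1) + come(1) = 3 ✓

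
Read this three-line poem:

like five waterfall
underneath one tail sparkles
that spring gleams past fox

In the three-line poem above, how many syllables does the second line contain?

The second line: underneath (3), one (1), tail (1), sparkles (2) → 7

7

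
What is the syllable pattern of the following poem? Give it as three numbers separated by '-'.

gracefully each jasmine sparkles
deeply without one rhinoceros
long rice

Line 1: gracefully (3), each (1), jasmine (2), sparkles (2) → 8
Line 2: deeply (2), without (2), one (1), rhinoceros (4) → 9
Line 3: long (1), rice (1) → 2

8-9-2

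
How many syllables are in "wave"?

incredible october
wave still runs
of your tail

1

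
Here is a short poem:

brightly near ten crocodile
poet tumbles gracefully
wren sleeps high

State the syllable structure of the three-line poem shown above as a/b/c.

Line 1: "brightly near ten crocodile": 2+1+1+3 = 7
Line 2: "poet tumbles gracefully": 2+2+3 = 7
Line 3: "wren sleeps high": 1+1+1 = 3

7/7/3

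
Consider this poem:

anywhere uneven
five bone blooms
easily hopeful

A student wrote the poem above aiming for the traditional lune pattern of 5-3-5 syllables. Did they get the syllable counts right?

Line 1: anywhere(3) + uneven(3) = 6 (expected 5)
Line 2: five(1) + bone(1) + blooms(1) = 3 ✓
Line 3: easily(3) + hopeful(2) = 5 ✓

No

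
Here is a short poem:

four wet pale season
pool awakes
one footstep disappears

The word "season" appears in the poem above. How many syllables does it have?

2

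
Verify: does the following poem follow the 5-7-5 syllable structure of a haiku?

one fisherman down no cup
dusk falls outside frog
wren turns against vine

No

Line 1: "one fisherman down no cup": 1+3+1+1+1 = 7 (expected 5)
Line 2: "dusk falls outside frog": 1+1+2+1 = 5 (expected 7)
Line 3: "wren turns against vine": 1+1+2+1 = 5 ✓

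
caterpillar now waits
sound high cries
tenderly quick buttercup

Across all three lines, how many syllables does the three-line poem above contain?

Line 1: "caterpillar now waits": 4+1+1 = 6
Line 2: "sound high cries": 1+1+1 = 3
Line 3: "tenderly quick buttercup": 3+1+3 = 7
Total: 6 + 3 + 7 = 16

16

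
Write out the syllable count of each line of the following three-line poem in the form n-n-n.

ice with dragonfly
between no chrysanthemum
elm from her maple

5-7-5

Line 1: ice(1) + with(1) + dragonfly(3) = 5
Line 2: between(2) + no(1) + chrysanthemum(4) = 7
Line 3: elm(1) + from(1) + her(1) + maple(2) = 5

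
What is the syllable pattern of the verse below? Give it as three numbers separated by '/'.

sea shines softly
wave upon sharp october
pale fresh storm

4/7/3

Line 1: sea(1) + shines(1) + softly(2) = 4
Line 2: wave(1) + upon(2) + sharp(1) + october(3) = 7
Line 3: pale(1) + fresh(1) + storm(1) = 3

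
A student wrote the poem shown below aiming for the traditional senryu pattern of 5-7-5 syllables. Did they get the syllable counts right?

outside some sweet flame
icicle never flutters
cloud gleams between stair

Line 1: outside (2), some (1), sweet (1), flame (1) → 5 ✓
Line 2: icicle (3), never (2), flutters (2) → 7 ✓
Line 3: cloud (1), gleams (1), between (2), stair (1) → 5 ✓

Yes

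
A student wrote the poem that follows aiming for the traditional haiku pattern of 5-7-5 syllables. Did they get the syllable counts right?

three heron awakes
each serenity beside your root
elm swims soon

No

Line 1: three (1), heron (2), awakes (2) → 5 ✓
Line 2: each (1), serenity (4), beside (2), your (1), root (1) → 9 (expected 7)
Line 3: elm (1), swims (1), soon (1) → 3 (expected 5)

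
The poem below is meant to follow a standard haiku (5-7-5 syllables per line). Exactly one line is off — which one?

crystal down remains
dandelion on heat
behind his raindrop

The second line

Line 1: "crystal down remains": 2+1+2 = 5 ✓
Line 2: "dandelion on heat": 4+1+1 = 6 (expected 7)
Line 3: "behind his raindrop": 2+1+2 = 5 ✓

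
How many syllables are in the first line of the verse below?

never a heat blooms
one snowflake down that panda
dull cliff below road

The first line: never(2) + a(1) + heat(1) + blooms(1) = 5

5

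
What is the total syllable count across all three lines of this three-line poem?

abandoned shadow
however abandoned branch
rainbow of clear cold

Line 1: "abandoned shadow": 3+2 = 5
Line 2: "however abandoned branch": 3+3+1 = 7
Line 3: "rainbow of clear cold": 2+1+1+1 = 5
Total: 5 + 7 + 5 = 17

17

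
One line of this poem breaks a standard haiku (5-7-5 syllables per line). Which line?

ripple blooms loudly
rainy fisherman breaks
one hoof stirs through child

Line 1: ripple (2), blooms (1), loudly (2) → 5 ✓
Line 2: rainy (2), fisherman (3), breaks (1) → 6 (expected 7)
Line 3: one (1), hoof (1), stirs (1), through (1), child (1) → 5 ✓

Line 2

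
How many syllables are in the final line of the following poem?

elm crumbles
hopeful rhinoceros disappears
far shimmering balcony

The final line: far (1), shimmering (3), balcony (3) → 7

7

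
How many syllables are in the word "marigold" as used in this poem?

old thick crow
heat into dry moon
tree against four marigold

3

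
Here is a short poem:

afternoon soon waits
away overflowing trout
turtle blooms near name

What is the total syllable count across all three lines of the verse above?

17

Line 1: afternoon (3), soon (1), waits (1) → 5
Line 2: away (2), overflowing (4), trout (1) → 7
Line 3: turtle (2), blooms (1), near (1), name (1) → 5
Total: 5 + 7 + 5 = 17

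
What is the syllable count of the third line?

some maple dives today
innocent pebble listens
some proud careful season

6

The third line: some(1) + proud(1) + careful(2) + season(2) = 6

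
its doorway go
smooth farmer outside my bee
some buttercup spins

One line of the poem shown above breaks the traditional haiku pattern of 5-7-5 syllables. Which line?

Line 1: "its doorway go": 1+2+1 = 4 (expected 5)
Line 2: "smooth farmer outside my bee": 1+2+2+1+1 = 7 ✓
Line 3: "some buttercup spins": 1+3+1 = 5 ✓

The first line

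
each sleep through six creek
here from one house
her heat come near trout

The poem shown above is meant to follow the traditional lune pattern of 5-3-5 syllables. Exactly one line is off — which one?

Line 1: "each sleep through six creek": 1+1+1+1+1 = 5 ✓
Line 2: "here from one house": 1+1+1+1 = 4 (expected 3)
Line 3: "her heat come near trout": 1+1+1+1+1 = 5 ✓

Line 2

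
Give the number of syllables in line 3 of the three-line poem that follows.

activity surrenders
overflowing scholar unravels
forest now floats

4

Line 3: forest (2), now (1), floats (1) → 4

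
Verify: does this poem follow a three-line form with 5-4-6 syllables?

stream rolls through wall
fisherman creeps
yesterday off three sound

Line 1: "stream rolls through wall": 1+1+1+1 = 4 (expected 5)
Line 2: "fisherman creeps": 3+1 = 4 ✓
Line 3: "yesterday off three sound": 3+1+1+1 = 6 ✓

No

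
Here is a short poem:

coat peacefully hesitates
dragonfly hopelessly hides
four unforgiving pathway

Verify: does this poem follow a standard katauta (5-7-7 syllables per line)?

No

Line 1: "coat peacefully hesitates": 1+3+3 = 7 (expected 5)
Line 2: "dragonfly hopelessly hides": 3+3+1 = 7 ✓
Line 3: "four unforgiving pathway": 1+4+2 = 7 ✓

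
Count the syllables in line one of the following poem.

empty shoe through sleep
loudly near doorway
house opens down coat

5

Line one: "empty shoe through sleep": 2+1+1+1 = 5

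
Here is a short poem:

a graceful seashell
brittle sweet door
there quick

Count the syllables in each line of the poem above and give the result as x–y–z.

Line 1: a (1), graceful (2), seashell (2) → 5
Line 2: brittle (2), sweet (1), door (1) → 4
Line 3: there (1), quick (1) → 2

5–4–2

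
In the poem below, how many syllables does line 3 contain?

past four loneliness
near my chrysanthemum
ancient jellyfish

5

Line 3: ancient(2) + jellyfish(3) = 5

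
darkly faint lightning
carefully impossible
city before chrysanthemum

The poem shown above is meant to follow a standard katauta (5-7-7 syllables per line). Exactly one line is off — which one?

Line 1: darkly (2), faint (1), lightning (2) → 5 ✓
Line 2: carefully (3), impossible (4) → 7 ✓
Line 3: city (2), before (2), chrysanthemum (4) → 8 (expected 7)

The third line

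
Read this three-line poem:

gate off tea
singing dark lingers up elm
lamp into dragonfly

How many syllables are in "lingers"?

2

"lingers" has 2 syllables.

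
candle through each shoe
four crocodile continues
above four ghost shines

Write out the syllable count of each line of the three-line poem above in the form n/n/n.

5/7/5

Line 1: "candle through each shoe": 2+1+1+1 = 5
Line 2: "four crocodile continues": 1+3+3 = 7
Line 3: "above four ghost shines": 2+1+1+1 = 5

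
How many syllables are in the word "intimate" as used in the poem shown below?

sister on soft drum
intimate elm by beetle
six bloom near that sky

3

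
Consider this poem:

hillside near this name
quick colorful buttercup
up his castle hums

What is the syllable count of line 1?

Line 1: hillside(2) + near(1) + this(1) + name(1) = 5

5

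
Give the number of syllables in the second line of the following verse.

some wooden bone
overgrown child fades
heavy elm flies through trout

The second line: overgrown(3) + child(1) + fades(1) = 5

5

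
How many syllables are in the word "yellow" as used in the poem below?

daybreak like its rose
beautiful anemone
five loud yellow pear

2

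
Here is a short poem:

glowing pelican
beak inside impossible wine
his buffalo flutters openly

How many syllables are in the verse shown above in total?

22

Line 1: "glowing pelican": 2+3 = 5
Line 2: "beak inside impossible wine": 1+2+4+1 = 8
Line 3: "his buffalo flutters openly": 1+3+2+3 = 9
Total: 5 + 8 + 9 = 22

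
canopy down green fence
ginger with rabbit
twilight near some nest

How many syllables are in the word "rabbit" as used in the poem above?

2

"rabbit" has 2 syllables.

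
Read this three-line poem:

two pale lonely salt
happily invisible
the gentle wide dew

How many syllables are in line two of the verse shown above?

7

Line two: "happily invisible": 3+4 = 7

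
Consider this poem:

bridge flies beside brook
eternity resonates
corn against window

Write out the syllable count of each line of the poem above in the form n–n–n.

5–7–5

Line 1: bridge (1), flies (1), beside (2), brook (1) → 5
Line 2: eternity (4), resonates (3) → 7
Line 3: corn (1), against (2), window (2) → 5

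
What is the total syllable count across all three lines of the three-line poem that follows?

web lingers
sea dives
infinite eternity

Line 1: web (1), lingers (2) → 3
Line 2: sea (1), dives (1) → 2
Line 3: infinite (3), eternity (4) → 7
Total: 3 + 2 + 7 = 12

12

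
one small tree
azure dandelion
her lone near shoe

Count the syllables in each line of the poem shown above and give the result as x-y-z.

3-6-4

Line 1: one (1), small (1), tree (1) → 3
Line 2: azure (2), dandelion (4) → 6
Line 3: her (1), lone (1), near (1), shoe (1) → 4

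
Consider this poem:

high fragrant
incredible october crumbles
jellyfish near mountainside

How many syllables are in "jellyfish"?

3

"jellyfish" has 3 syllables.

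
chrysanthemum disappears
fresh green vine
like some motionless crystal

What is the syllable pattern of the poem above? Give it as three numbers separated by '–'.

Line 1: chrysanthemum(4) + disappears(3) = 7
Line 2: fresh(1) + green(1) + vine(1) = 3
Line 3: like(1) + some(1) + motionless(3) + crystal(2) = 7

7–3–7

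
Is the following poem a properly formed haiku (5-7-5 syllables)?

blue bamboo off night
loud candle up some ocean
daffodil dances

Line 1: blue (1), bamboo (2), off (1), night (1) → 5 ✓
Line 2: loud (1), candle (2), up (1), some (1), ocean (2) → 7 ✓
Line 3: daffodil (3), dances (2) → 5 ✓

Yes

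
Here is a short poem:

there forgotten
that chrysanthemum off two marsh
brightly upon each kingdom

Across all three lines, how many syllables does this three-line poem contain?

Line 1: "there forgotten": 1+3 = 4
Line 2: "that chrysanthemum off two marsh": 1+4+1+1+1 = 8
Line 3: "brightly upon each kingdom": 2+2+1+2 = 7
Total: 4 + 8 + 7 = 19

19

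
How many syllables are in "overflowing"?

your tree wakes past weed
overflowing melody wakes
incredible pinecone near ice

4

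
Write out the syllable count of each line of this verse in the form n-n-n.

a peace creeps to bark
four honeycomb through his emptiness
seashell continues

5-9-5

Line 1: a(1) + peace(1) + creeps(1) + to(1) + bark(1) = 5
Line 2: four(1) + honeycomb(3) + through(1) + his(1) + emptiness(3) = 9
Line 3: seashell(2) + continues(3) = 5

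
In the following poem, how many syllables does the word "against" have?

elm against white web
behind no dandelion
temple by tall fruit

2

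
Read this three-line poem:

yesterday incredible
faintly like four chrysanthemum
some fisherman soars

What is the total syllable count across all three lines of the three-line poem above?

Line 1: "yesterday incredible": 3+4 = 7
Line 2: "faintly like four chrysanthemum": 2+1+1+4 = 8
Line 3: "some fisherman soars": 1+3+1 = 5
Total: 7 + 8 + 5 = 20

20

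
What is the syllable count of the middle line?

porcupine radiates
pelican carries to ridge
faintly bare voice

The middle line: pelican (3), carries (2), to (1), ridge (1) → 7

7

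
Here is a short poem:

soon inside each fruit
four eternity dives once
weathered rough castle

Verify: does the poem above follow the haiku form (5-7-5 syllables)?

Yes

Line 1: "soon inside each fruit": 1+2+1+1 = 5 ✓
Line 2: "four eternity dives once": 1+4+1+1 = 7 ✓
Line 3: "weathered rough castle": 2+1+2 = 5 ✓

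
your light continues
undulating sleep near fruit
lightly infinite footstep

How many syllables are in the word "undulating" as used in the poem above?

4

"undulating" has 4 syllables.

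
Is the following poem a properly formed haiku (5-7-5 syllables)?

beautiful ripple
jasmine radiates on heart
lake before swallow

Line 1: beautiful(3) + ripple(2) = 5 ✓
Line 2: jasmine(2) + radiates(3) + on(1) + heart(1) = 7 ✓
Line 3: lake(1) + before(2) + swallow(2) = 5 ✓

Yes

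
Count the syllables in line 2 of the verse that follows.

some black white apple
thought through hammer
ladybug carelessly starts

4

Line 2: thought(1) + through(1) + hammer(2) = 4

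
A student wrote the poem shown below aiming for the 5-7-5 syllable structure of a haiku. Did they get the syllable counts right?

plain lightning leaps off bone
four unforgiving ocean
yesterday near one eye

No

Line 1: plain (1), lightning (2), leaps (1), off (1), bone (1) → 6 (expected 5)
Line 2: four (1), unforgiving (4), ocean (2) → 7 ✓
Line 3: yesterday (3), near (1), one (1), eye (1) → 6 (expected 5)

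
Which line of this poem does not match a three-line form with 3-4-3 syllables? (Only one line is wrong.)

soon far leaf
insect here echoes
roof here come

Line 1: soon(1) + far(1) + leaf(1) = 3 ✓
Line 2: insect(2) + here(1) + echoes(2) = 5 (expected 4)
Line 3: roof(1) + here(1) + come(1) = 3 ✓

Line 2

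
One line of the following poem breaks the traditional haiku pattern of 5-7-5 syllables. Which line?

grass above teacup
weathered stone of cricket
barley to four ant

Line 1: "grass above teacup": 1+2+2 = 5 ✓
Line 2: "weathered stone of cricket": 2+1+1+2 = 6 (expected 7)
Line 3: "barley to four ant": 2+1+1+1 = 5 ✓

Line 2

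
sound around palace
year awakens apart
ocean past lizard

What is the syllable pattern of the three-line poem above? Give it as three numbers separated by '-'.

5-6-5

Line 1: sound(1) + around(2) + palace(2) = 5
Line 2: year(1) + awakens(3) + apart(2) = 6
Line 3: ocean(2) + past(1) + lizard(2) = 5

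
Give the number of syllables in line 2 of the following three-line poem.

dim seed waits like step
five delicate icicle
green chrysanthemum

Line 2: "five delicate icicle": 1+3+3 = 7

7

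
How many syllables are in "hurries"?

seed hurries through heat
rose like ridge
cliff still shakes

2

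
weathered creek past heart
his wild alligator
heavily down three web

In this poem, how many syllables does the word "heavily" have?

3

"heavily" has 3 syllables.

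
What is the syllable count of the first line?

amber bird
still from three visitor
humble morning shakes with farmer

3

The first line: amber(2) + bird(1) = 3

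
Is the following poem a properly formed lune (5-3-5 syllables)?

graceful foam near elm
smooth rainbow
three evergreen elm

Line 1: "graceful foam near elm": 2+1+1+1 = 5 ✓
Line 2: "smooth rainbow": 1+2 = 3 ✓
Line 3: "three evergreen elm": 1+3+1 = 5 ✓

Yes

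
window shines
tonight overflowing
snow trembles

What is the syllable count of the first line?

The first line: window(2) + shines(1) = 3

3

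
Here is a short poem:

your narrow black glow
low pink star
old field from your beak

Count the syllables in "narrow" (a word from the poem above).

"narrow" has 2 syllables.

2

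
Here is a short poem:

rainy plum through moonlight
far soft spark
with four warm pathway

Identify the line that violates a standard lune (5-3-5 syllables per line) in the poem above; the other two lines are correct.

Line 1: rainy(2) + plum(1) + through(1) + moonlight(2) = 6 (expected 5)
Line 2: far(1) + soft(1) + spark(1) = 3 ✓
Line 3: with(1) + four(1) + warm(1) + pathway(2) = 5 ✓

The first line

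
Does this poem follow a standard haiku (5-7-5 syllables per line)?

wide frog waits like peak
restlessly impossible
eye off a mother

Line 1: "wide frog waits like peak": 1+1+1+1+1 = 5 ✓
Line 2: "restlessly impossible": 3+4 = 7 ✓
Line 3: "eye off a mother": 1+1+1+2 = 5 ✓

Yes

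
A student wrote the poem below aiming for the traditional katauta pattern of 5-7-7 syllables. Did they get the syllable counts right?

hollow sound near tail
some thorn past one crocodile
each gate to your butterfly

Line 1: hollow(2) + sound(1) + near(1) + tail(1) = 5 ✓
Line 2: some(1) + thorn(1) + past(1) + one(1) + crocodile(3) = 7 ✓
Line 3: each(1) + gate(1) + to(1) + your(1) + butterfly(3) = 7 ✓

Yes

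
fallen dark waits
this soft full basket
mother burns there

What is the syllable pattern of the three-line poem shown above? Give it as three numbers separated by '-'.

4-5-4

Line 1: fallen (2), dark (1), waits (1) → 4
Line 2: this (1), soft (1), full (1), basket (2) → 5
Line 3: mother (2), burns (1), there (1) → 4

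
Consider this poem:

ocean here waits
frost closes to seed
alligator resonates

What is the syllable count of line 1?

4

Line 1: ocean(2) + here(1) + waits(1) = 4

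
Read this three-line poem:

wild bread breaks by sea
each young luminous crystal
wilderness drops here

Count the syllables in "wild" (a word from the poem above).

1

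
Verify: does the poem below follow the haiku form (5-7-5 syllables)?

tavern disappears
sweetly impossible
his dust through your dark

Line 1: "tavern disappears": 2+3 = 5 ✓
Line 2: "sweetly impossible": 2+4 = 6 (expected 7)
Line 3: "his dust through your dark": 1+1+1+1+1 = 5 ✓

No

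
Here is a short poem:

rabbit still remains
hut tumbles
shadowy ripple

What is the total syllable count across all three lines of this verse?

Line 1: rabbit(2) + still(1) + remains(2) = 5
Line 2: hut(1) + tumbles(2) = 3
Line 3: shadowy(3) + ripple(2) = 5
Total: 5 + 3 + 5 = 13

13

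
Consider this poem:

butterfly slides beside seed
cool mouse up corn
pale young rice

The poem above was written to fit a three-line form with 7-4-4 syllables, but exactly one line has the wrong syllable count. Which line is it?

Line 3

Line 1: "butterfly slides beside seed": 3+1+2+1 = 7 ✓
Line 2: "cool mouse up corn": 1+1+1+1 = 4 ✓
Line 3: "pale young rice": 1+1+1 = 3 (expected 4)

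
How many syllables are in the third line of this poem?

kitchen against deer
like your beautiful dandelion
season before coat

5

The third line: "season before coat": 2+2+1 = 5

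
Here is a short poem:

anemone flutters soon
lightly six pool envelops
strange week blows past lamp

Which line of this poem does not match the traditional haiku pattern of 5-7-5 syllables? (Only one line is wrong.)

Line 1

Line 1: anemone (4), flutters (2), soon (1) → 7 (expected 5)
Line 2: lightly (2), six (1), pool (1), envelops (3) → 7 ✓
Line 3: strange (1), week (1), blows (1), past (1), lamp (1) → 5 ✓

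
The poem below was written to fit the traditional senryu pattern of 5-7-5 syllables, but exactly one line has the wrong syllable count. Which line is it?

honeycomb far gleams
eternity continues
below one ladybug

Line 3

Line 1: "honeycomb far gleams": 3+1+1 = 5 ✓
Line 2: "eternity continues": 4+3 = 7 ✓
Line 3: "below one ladybug": 2+1+3 = 6 (expected 5)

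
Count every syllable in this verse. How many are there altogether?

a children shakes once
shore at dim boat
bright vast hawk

12

Line 1: a(1) + children(2) + shakes(1) + once(1) = 5
Line 2: shore(1) + at(1) + dim(1) + boat(1) = 4
Line 3: bright(1) + vast(1) + hawk(1) = 3
Total: 5 + 4 + 3 = 12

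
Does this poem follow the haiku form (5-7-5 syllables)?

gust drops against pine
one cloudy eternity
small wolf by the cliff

Line 1: gust (1), drops (1), against (2), pine (1) → 5 ✓
Line 2: one (1), cloudy (2), eternity (4) → 7 ✓
Line 3: small (1), wolf (1), by (1), the (1), cliff (1) → 5 ✓

Yes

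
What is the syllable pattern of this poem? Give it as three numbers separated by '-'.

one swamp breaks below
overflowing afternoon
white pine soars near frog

Line 1: one(1) + swamp(1) + breaks(1) + below(2) = 5
Line 2: overflowing(4) + afternoon(3) = 7
Line 3: white(1) + pine(1) + soars(1) + near(1) + frog(1) = 5

5-7-5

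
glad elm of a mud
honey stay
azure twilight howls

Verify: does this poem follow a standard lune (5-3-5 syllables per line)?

Yes

Line 1: "glad elm of a mud": 1+1+1+1+1 = 5 ✓
Line 2: "honey stay": 2+1 = 3 ✓
Line 3: "azure twilight howls": 2+2+1 = 5 ✓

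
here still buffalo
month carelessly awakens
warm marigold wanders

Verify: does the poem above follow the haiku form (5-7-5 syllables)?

Line 1: here (1), still (1), buffalo (3) → 5 ✓
Line 2: month (1), carelessly (3), awakens (3) → 7 ✓
Line 3: warm (1), marigold (3), wanders (2) → 6 (expected 5)

No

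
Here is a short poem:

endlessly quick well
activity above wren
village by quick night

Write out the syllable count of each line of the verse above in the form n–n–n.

Line 1: endlessly (3), quick (1), well (1) → 5
Line 2: activity (4), above (2), wren (1) → 7
Line 3: village (2), by (1), quick (1), night (1) → 5

5–7–5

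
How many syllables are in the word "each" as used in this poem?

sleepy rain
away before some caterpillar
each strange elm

"each" has 1 syllable.

1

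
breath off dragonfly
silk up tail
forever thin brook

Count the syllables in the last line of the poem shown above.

5

The last line: forever(3) + thin(1) + brook(1) = 5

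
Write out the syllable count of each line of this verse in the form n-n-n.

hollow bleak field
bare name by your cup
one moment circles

4-5-5

Line 1: hollow (2), bleak (1), field (1) → 4
Line 2: bare (1), name (1), by (1), your (1), cup (1) → 5
Line 3: one (1), moment (2), circles (2) → 5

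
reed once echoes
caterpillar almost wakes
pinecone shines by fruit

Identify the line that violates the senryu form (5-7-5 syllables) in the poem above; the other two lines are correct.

Line 1: reed(1) + once(1) + echoes(2) = 4 (expected 5)
Line 2: caterpillar(4) + almost(2) + wakes(1) = 7 ✓
Line 3: pinecone(2) + shines(1) + by(1) + fruit(1) = 5 ✓

Line 1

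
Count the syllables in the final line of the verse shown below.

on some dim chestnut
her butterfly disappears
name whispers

The final line: "name whispers": 1+2 = 3

3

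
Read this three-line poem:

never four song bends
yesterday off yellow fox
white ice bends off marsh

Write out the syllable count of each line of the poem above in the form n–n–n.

Line 1: never(2) + four(1) + song(1) + bends(1) = 5
Line 2: yesterday(3) + off(1) + yellow(2) + fox(1) = 7
Line 3: white(1) + ice(1) + bends(1) + off(1) + marsh(1) = 5

5–7–5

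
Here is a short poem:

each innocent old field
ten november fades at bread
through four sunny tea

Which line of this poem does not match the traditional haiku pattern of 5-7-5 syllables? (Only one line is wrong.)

Line 1: each(1) + innocent(3) + old(1) + field(1) = 6 (expected 5)
Line 2: ten(1) + november(3) + fades(1) + at(1) + bread(1) = 7 ✓
Line 3: through(1) + four(1) + sunny(2) + tea(1) = 5 ✓

Line 1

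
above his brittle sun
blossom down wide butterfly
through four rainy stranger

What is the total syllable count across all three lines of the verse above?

Line 1: above(2) + his(1) + brittle(2) + sun(1) = 6
Line 2: blossom(2) + down(1) + wide(1) + butterfly(3) = 7
Line 3: through(1) + four(1) + rainy(2) + stranger(2) = 6
Total: 6 + 7 + 6 = 19

19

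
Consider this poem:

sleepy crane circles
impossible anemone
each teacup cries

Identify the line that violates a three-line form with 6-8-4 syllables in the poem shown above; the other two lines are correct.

Line 1: sleepy (2), crane (1), circles (2) → 5 (expected 6)
Line 2: impossible (4), anemone (4) → 8 ✓
Line 3: each (1), teacup (2), cries (1) → 4 ✓

Line 1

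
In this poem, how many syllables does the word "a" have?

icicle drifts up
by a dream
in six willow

1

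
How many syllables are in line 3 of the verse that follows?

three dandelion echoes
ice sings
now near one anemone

Line 3: now (1), near (1), one (1), anemone (4) → 7

7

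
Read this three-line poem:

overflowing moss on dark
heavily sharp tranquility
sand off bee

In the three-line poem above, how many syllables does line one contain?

Line one: overflowing(4) + moss(1) + on(1) + dark(1) = 7

7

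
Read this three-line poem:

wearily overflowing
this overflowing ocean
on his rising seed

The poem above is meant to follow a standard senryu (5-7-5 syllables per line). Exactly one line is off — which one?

Line 1: wearily(3) + overflowing(4) = 7 (expected 5)
Line 2: this(1) + overflowing(4) + ocean(2) = 7 ✓
Line 3: on(1) + his(1) + rising(2) + seed(1) = 5 ✓

The first line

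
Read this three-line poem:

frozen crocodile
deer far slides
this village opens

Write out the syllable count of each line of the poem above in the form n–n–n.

Line 1: frozen(2) + crocodile(3) = 5
Line 2: deer(1) + far(1) + slides(1) = 3
Line 3: this(1) + village(2) + opens(2) = 5

5–3–5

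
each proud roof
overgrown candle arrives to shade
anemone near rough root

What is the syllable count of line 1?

3

Line 1: "each proud roof": 1+1+1 = 3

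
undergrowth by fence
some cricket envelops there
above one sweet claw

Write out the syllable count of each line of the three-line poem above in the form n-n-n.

5-7-5

Line 1: undergrowth(3) + by(1) + fence(1) = 5
Line 2: some(1) + cricket(2) + envelops(3) + there(1) = 7
Line 3: above(2) + one(1) + sweet(1) + claw(1) = 5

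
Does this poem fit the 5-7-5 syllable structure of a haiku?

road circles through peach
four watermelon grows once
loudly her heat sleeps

Line 1: road (1), circles (2), through (1), peach (1) → 5 ✓
Line 2: four (1), watermelon (4), grows (1), once (1) → 7 ✓
Line 3: loudly (2), her (1), heat (1), sleeps (1) → 5 ✓

Yes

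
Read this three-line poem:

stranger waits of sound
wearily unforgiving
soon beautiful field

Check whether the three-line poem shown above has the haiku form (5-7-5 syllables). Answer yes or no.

Line 1: stranger(2) + waits(1) + of(1) + sound(1) = 5 ✓
Line 2: wearily(3) + unforgiving(4) = 7 ✓
Line 3: soon(1) + beautiful(3) + field(1) = 5 ✓

Yes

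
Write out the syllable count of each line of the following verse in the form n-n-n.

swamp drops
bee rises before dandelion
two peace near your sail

2-9-5

Line 1: swamp (1), drops (1) → 2
Line 2: bee (1), rises (2), before (2), dandelion (4) → 9
Line 3: two (1), peace (1), near (1), your (1), sail (1) → 5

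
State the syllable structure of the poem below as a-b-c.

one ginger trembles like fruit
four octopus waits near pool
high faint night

7-7-3

Line 1: "one ginger trembles like fruit": 1+2+2+1+1 = 7
Line 2: "four octopus waits near pool": 1+3+1+1+1 = 7
Line 3: "high faint night": 1+1+1 = 3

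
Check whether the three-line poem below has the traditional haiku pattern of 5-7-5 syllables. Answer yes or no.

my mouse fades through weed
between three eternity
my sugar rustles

Line 1: my (1), mouse (1), fades (1), through (1), weed (1) → 5 ✓
Line 2: between (2), three (1), eternity (4) → 7 ✓
Line 3: my (1), sugar (2), rustles (2) → 5 ✓

Yes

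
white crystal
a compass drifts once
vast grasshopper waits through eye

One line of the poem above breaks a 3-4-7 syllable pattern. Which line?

Line 2

Line 1: "white crystal": 1+2 = 3 ✓
Line 2: "a compass drifts once": 1+2+1+1 = 5 (expected 4)
Line 3: "vast grasshopper waits through eye": 1+3+1+1+1 = 7 ✓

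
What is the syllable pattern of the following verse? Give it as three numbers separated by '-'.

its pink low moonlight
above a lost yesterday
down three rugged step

Line 1: its(1) + pink(1) + low(1) + moonlight(2) = 5
Line 2: above(2) + a(1) + lost(1) + yesterday(3) = 7
Line 3: down(1) + three(1) + rugged(2) + step(1) = 5

5-7-5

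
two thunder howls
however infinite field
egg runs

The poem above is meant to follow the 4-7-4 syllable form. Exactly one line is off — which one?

Line 1: two (1), thunder (2), howls (1) → 4 ✓
Line 2: however (3), infinite (3), field (1) → 7 ✓
Line 3: egg (1), runs (1) → 2 (expected 4)

The third line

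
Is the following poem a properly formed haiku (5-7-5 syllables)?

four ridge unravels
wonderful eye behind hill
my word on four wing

Yes

Line 1: four(1) + ridge(1) + unravels(3) = 5 ✓
Line 2: wonderful(3) + eye(1) + behind(2) + hill(1) = 7 ✓
Line 3: my(1) + word(1) + on(1) + four(1) + wing(1) = 5 ✓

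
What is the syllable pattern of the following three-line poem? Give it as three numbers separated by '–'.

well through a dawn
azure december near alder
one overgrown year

4–8–5

Line 1: well(1) + through(1) + a(1) + dawn(1) = 4
Line 2: azure(2) + december(3) + near(1) + alder(2) = 8
Line 3: one(1) + overgrown(3) + year(1) = 5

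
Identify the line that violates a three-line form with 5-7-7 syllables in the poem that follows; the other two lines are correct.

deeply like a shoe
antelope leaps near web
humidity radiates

Line 1: deeply(2) + like(1) + a(1) + shoe(1) = 5 ✓
Line 2: antelope(3) + leaps(1) + near(1) + web(1) = 6 (expected 7)
Line 3: humidity(4) + radiates(3) = 7 ✓

The second line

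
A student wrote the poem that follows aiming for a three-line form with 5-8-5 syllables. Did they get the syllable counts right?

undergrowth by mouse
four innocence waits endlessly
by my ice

No

Line 1: undergrowth (3), by (1), mouse (1) → 5 ✓
Line 2: four (1), innocence (3), waits (1), endlessly (3) → 8 ✓
Line 3: by (1), my (1), ice (1) → 3 (expected 5)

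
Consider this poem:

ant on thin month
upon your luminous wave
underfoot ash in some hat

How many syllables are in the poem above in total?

18

Line 1: ant (1), on (1), thin (1), month (1) → 4
Line 2: upon (2), your (1), luminous (3), wave (1) → 7
Line 3: underfoot (3), ash (1), in (1), some (1), hat (1) → 7
Total: 4 + 7 + 7 = 18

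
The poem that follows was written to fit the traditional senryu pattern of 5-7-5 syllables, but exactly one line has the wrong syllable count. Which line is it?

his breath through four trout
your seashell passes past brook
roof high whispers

Line 1: his(1) + breath(1) + through(1) + four(1) + trout(1) = 5 ✓
Line 2: your(1) + seashell(2) + passes(2) + past(1) + brook(1) = 7 ✓
Line 3: roof(1) + high(1) + whispers(2) = 4 (expected 5)

The third line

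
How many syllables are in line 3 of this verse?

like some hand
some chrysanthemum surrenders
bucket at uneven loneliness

Line 3: bucket(2) + at(1) + uneven(3) + loneliness(3) = 9

9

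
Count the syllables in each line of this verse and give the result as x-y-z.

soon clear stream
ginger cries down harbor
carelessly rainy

3-6-5

Line 1: soon (1), clear (1), stream (1) → 3
Line 2: ginger (2), cries (1), down (1), harbor (2) → 6
Line 3: carelessly (3), rainy (2) → 5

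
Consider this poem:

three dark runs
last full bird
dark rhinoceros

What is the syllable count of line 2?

Line 2: last (1), full (1), bird (1) → 3

3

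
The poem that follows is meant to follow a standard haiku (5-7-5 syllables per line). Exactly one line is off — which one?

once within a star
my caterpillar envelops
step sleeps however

Line 1: once (1), within (2), a (1), star (1) → 5 ✓
Line 2: my (1), caterpillar (4), envelops (3) → 8 (expected 7)
Line 3: step (1), sleeps (1), however (3) → 5 ✓

The second line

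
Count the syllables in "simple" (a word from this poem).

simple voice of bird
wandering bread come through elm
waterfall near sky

2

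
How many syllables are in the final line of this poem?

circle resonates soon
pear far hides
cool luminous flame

The final line: cool(1) + luminous(3) + flame(1) = 5

5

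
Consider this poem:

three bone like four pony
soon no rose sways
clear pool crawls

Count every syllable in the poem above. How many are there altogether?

Line 1: "three bone like four pony": 1+1+1+1+2 = 6
Line 2: "soon no rose sways": 1+1+1+1 = 4
Line 3: "clear pool crawls": 1+1+1 = 3
Total: 6 + 4 + 3 = 13

13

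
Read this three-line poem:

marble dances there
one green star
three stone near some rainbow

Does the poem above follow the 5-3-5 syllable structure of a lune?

No

Line 1: marble(2) + dances(2) + there(1) = 5 ✓
Line 2: one(1) + green(1) + star(1) = 3 ✓
Line 3: three(1) + stone(1) + near(1) + some(1) + rainbow(2) = 6 (expected 5)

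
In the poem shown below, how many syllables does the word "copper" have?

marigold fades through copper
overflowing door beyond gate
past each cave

2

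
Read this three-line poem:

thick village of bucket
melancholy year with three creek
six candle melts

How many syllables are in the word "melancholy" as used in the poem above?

4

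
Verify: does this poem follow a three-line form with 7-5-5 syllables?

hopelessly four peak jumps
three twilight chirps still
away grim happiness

No

Line 1: hopelessly(3) + four(1) + peak(1) + jumps(1) = 6 (expected 7)
Line 2: three(1) + twilight(2) + chirps(1) + still(1) = 5 ✓
Line 3: away(2) + grim(1) + happiness(3) = 6 (expected 5)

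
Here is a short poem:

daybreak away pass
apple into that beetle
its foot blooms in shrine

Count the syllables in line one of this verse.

5

Line one: daybreak(2) + away(2) + pass(1) = 5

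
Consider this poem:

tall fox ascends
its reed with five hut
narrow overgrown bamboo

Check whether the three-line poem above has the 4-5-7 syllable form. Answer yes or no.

Line 1: "tall fox ascends": 1+1+2 = 4 ✓
Line 2: "its reed with five hut": 1+1+1+1+1 = 5 ✓
Line 3: "narrow overgrown bamboo": 2+3+2 = 7 ✓

Yes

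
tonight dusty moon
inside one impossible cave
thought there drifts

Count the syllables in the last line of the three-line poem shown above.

The last line: thought (1), there (1), drifts (1) → 3

3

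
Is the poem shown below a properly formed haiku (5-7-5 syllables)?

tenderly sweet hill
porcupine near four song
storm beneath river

No

Line 1: tenderly(3) + sweet(1) + hill(1) = 5 ✓
Line 2: porcupine(3) + near(1) + four(1) + song(1) = 6 (expected 7)
Line 3: storm(1) + beneath(2) + river(2) = 5 ✓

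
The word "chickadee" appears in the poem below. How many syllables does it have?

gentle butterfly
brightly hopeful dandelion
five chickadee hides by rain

3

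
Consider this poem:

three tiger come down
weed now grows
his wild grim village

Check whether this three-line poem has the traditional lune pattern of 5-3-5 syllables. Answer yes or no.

Yes

Line 1: three (1), tiger (2), come (1), down (1) → 5 ✓
Line 2: weed (1), now (1), grows (1) → 3 ✓
Line 3: his (1), wild (1), grim (1), village (2) → 5 ✓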